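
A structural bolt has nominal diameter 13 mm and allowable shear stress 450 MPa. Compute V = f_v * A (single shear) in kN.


A = pi * d^2 / 4 = pi * 13^2 / 4 = 132.7323 mm^2
V = f_v * A / 1000 = 450 * 132.7323 / 1000
= 59.7295 kN

59.7295 kN


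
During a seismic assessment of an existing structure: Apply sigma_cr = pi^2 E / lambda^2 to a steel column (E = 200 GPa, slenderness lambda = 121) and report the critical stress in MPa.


sigma_cr = pi^2 * E / lambda^2
= 9.8696 * 200000.0 / 121^2
= 9.8696 * 200000.0 / 14641
= 134.8215 MPa

134.8215 MPa


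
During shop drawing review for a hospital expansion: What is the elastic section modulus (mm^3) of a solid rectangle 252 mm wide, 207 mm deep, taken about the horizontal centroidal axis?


S = b * h^2 / 6
= 252 * 207^2 / 6
= 252 * 42849 / 6
= 1799658.0 mm^3

1799658.0 mm^3


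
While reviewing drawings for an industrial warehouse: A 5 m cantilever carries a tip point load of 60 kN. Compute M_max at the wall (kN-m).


For a cantilever with a point load at the free end:
M_max = P * L = 60 * 5 = 300 kN-m

300 kN-m


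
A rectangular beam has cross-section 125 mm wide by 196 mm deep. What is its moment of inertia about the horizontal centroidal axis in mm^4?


I = b * h^3 / 12
= 125 * 196^3 / 12
= 125 * 7529536 / 12
= 78432666.67 mm^4

78432666.67 mm^4


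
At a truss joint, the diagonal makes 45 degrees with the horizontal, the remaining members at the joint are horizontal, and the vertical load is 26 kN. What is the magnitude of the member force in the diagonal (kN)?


At the joint, only the diagonal has a vertical component, so vertical equilibrium gives:
F * sin(45) = 26
F = 26 / sin(45)
= 26 / 0.707107
= 36.77 kN

36.77 kN


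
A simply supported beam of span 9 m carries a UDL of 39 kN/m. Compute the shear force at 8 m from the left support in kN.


R_A = w * L / 2 = 39 * 9 / 2 = 175.5 kN
V(x) = R_A - w * x = 175.5 - 39 * 8
= -136.5 kN

-136.5 kN


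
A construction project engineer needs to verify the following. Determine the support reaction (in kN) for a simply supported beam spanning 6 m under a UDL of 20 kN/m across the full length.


Total load = w * L = 20 * 6 = 120 kN
By symmetry, each reaction R = total / 2 = 120 / 2 = 60.0 kN

60.0 kN


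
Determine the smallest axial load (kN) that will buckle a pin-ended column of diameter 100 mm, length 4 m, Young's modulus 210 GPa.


I = pi * d^4 / 64 = 4908738.52 mm^4
L = 4000.0 mm
P_cr = pi^2 * E * I / L^2
= 9.8696 * 210000.0 * 4908738.52 / 4000.0^2
= 635870.91 N = 635.8709 kN

635.8709 kN


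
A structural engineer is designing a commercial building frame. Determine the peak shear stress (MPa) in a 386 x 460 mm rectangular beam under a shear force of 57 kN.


A = b * h = 386 * 460 = 177560 mm^2
V = 57 kN = 57000.0 N
tau_max = 1.5 * V / A = 1.5 * 57000.0 / 177560
= 0.4815 MPa

0.4815 MPa


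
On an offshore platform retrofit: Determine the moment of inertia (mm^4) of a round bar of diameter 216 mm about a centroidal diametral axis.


r = d / 2 = 216 / 2 = 108.0 mm
I = pi * r^4 / 4 = pi * 108.0^4 / 4
= 106852553.05 mm^4

106852553.05 mm^4


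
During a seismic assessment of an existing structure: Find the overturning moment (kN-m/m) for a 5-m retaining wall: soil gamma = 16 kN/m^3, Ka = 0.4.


Pa = 0.5 * Ka * gamma * H^2
= 0.5 * 0.4 * 16 * 5^2
= 80.0 kN/m
Arm = H / 3 = 5 / 3 = 1.6667 m
Mo = Pa * arm = Pa * H / 3 = 80.0 * 5 / 3 = 133.3333 kN-m/m

133.3333 kN-m/m


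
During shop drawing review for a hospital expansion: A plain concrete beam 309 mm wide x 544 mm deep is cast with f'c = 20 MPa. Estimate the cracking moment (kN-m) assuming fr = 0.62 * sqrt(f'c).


fr = 0.62 * sqrt(20) = 0.62 * 4.4721 = 2.7727 MPa
I = 309 * 544^3 / 12 = 4145471488.0 mm^4
y_t = 272.0 mm
M_cr = fr * I / y_t = 2.7727 * 4145471488.0 / 272.0 N-mm
= 42.2583 kN-m

42.2583 kN-m


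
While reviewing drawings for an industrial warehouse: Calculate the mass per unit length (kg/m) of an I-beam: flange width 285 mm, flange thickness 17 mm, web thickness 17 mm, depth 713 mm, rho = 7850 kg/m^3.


A_flanges = 2 * 285 * 17 = 9690 mm^2
A_web = (713 - 2 * 17) * 17 = 11543 mm^2
A_total = 9690 + 11543 = 21233 mm^2 = 0.021233 m^2
Weight = rho * A = 7850 * 0.021233 = 166.679 kg/m

166.679 kg/m


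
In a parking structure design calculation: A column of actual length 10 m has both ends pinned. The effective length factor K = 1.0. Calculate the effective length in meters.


L_eff = K * L
= 1.0 * 10
= 10.0 m

10.0 m


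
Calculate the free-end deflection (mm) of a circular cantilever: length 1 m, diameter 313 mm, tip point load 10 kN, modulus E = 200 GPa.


I = pi * d^4 / 64 = pi * 313^4 / 64 = 471137039.8 mm^4
L = 1000.0 mm, P = 10000.0 N, E = 200000.0 MPa
delta = P * L^3 / (3 * E * I)
= 10000.0 * 1000.0^3 / (3 * 200000.0 * 471137039.8)
= 0.0354 mm

0.0354 mm


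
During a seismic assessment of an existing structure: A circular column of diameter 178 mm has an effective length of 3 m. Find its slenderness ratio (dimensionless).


Radius of gyration r = d / 4 = 178 / 4 = 44.5 mm
L_eff = 3000.0 mm
Slenderness ratio = L / r = 3000.0 / 44.5 = 67.42 (dimensionless)

67.42 (dimensionless)


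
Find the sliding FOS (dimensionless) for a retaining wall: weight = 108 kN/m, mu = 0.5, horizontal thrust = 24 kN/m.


Resisting force = mu * W = 0.5 * 108 = 54.0 kN/m
FOS = Resisting / Driving = 54.0 / 24
= 2.25 (dimensionless)

2.25 (dimensionless)


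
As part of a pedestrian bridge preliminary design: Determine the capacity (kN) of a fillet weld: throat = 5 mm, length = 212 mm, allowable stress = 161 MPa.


Strength = throat * length * allowable stress
= 5 * 212 * 161 N
= 170660 N
= 170.66 kN

170.66 kN


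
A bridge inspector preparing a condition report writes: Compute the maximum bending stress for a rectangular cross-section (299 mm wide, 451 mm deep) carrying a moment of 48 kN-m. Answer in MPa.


I = b * h^3 / 12 = 299 * 451^3 / 12 = 2285701787.42 mm^4
y = h / 2 = 451 / 2 = 225.5 mm
M = 48 kN-m = 48000000.0 N-mm
sigma = M * y / I = 48000000.0 * 225.5 / 2285701787.42
= 4.74 MPa

4.74 MPa


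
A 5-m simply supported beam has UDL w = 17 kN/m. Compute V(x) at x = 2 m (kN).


R_A = w * L / 2 = 17 * 5 / 2 = 42.5 kN
V(x) = R_A - w * x = 42.5 - 17 * 2
= 8.5 kN

8.5 kN


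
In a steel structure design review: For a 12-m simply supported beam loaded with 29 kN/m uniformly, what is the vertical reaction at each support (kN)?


Total load = w * L = 29 * 12 = 348 kN
By symmetry, each reaction R = total / 2 = 348 / 2 = 174.0 kN

174.0 kN


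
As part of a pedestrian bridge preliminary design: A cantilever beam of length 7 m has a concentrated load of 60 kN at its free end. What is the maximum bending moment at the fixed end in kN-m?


For a cantilever with a point load at the free end:
M_max = P * L = 60 * 7 = 420 kN-m

420 kN-m


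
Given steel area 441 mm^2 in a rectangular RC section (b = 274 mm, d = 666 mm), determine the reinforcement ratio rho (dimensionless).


rho = As / (b * d)
= 441 / (274 * 666)
= 441 / 182484
= 0.002417 (dimensionless)

0.002417 (dimensionless)


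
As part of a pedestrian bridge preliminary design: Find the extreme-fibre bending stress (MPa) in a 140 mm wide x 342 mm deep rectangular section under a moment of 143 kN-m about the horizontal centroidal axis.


I = b * h^3 / 12 = 140 * 342^3 / 12 = 466686360.0 mm^4
y = h / 2 = 342 / 2 = 171.0 mm
M = 143 kN-m = 143000000.0 N-mm
sigma = M * y / I = 143000000.0 * 171.0 / 466686360.0
= 52.4 MPa

52.4 MPa


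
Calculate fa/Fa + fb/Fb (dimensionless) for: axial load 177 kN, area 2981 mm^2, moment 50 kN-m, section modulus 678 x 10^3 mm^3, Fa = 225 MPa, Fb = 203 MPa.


f_a = P / A = 177000.0 / 2981 = 59.376 MPa
f_b = M / S = 50000000.0 / 678000.0 = 73.7463 MPa
Ratio = f_a / Fa + f_b / Fb
= 59.376 / 225 + 73.7463 / 203
= 0.6272 (dimensionless)

0.6272 (dimensionless)


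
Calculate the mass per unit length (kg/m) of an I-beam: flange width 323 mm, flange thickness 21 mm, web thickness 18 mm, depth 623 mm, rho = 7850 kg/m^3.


A_flanges = 2 * 323 * 21 = 13566 mm^2
A_web = (623 - 2 * 21) * 18 = 10458 mm^2
A_total = 13566 + 10458 = 24024 mm^2 = 0.024024 m^2
Weight = rho * A = 7850 * 0.024024 = 188.5884 kg/m

188.5884 kg/m


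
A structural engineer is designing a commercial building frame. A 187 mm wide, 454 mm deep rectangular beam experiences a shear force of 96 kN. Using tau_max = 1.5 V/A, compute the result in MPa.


A = b * h = 187 * 454 = 84898 mm^2
V = 96 kN = 96000.0 N
tau_max = 1.5 * V / A = 1.5 * 96000.0 / 84898
= 1.6962 MPa

1.6962 MPa


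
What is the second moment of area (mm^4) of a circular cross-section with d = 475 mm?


r = d / 2 = 475 / 2 = 237.5 mm
I = pi * r^4 / 4 = pi * 237.5^4 / 4
= 2498873878.23 mm^4

2498873878.23 mm^4


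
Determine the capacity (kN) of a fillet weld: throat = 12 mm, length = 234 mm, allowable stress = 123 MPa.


Strength = throat * length * allowable stress
= 12 * 234 * 123 N
= 345384 N
= 345.38 kN

345.38 kN


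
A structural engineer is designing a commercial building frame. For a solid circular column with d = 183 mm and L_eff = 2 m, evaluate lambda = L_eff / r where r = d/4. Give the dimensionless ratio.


Radius of gyration r = d / 4 = 183 / 4 = 45.75 mm
L_eff = 2000.0 mm
Slenderness ratio = L / r = 2000.0 / 45.75 = 43.72 (dimensionless)

43.72 (dimensionless)


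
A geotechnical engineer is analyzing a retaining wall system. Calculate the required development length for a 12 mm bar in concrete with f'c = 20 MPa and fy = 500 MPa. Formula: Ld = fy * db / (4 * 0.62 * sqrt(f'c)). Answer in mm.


Ld = (fy * db) / (4 * 0.62 * sqrt(f'c))
= (500 * 12) / (4 * 0.62 * sqrt(20))
= 6000 / 11.0909
= 540.98 mm

540.98 mm


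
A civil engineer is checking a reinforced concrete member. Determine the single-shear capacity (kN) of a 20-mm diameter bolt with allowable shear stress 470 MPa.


A = pi * d^2 / 4 = pi * 20^2 / 4 = 314.1593 mm^2
V = f_v * A / 1000 = 470 * 314.1593 / 1000
= 147.6549 kN

147.6549 kN


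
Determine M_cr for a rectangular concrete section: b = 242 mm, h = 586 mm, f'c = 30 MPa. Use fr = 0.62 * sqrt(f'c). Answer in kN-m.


fr = 0.62 * sqrt(30) = 0.62 * 5.4772 = 3.3959 MPa
I = 242 * 586^3 / 12 = 4058139462.67 mm^4
y_t = 293.0 mm
M_cr = fr * I / y_t = 3.3959 * 4058139462.67 / 293.0 N-mm
= 47.034 kN-m

47.034 kN-m


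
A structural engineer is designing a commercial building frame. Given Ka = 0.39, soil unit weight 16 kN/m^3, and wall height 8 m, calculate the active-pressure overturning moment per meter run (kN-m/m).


Pa = 0.5 * Ka * gamma * H^2
= 0.5 * 0.39 * 16 * 8^2
= 199.68 kN/m
Arm = H / 3 = 8 / 3 = 2.6667 m
Mo = Pa * arm = Pa * H / 3 = 199.68 * 8 / 3 = 532.48 kN-m/m

532.48 kN-m/m


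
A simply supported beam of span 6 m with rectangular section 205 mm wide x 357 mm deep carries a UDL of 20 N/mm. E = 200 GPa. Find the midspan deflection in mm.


I = 205 * 357^3 / 12 = 777279588.75 mm^4
L = 6000.0 mm, w = 20 N/mm, E = 200000.0 MPa
delta = 5 * w * L^4 / (384 * E * I)
= 5 * 20 * 6000.0^4 / (384 * 200000.0 * 777279588.75)
= 2.171 mm

2.171 mm


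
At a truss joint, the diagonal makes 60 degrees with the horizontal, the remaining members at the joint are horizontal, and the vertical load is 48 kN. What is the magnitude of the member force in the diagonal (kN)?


At the joint, only the diagonal has a vertical component, so vertical equilibrium gives:
F * sin(60) = 48
F = 48 / sin(60)
= 48 / 0.866025
= 55.43 kN

55.43 kN


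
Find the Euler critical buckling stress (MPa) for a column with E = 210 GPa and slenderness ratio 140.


sigma_cr = pi^2 * E / lambda^2
= 9.8696 * 210000.0 / 140^2
= 9.8696 * 210000.0 / 19600
= 105.7458 MPa

105.7458 MPa


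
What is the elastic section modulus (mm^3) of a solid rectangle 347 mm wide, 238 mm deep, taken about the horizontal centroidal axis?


S = b * h^2 / 6
= 347 * 238^2 / 6
= 347 * 56644 / 6
= 3275911.33 mm^3

3275911.33 mm^3


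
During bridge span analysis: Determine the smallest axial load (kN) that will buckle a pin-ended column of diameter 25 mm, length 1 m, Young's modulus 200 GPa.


I = pi * d^4 / 64 = 19174.76 mm^4
L = 1000.0 mm
P_cr = pi^2 * E * I / L^2
= 9.8696 * 200000.0 * 19174.76 / 1000.0^2
= 37849.46 N = 37.8495 kN

37.8495 kN


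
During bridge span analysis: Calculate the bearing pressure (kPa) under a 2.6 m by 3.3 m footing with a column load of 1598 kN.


A = 2.6 * 3.3 = 8.58 m^2
q = P / A = 1598 / 8.58
= 186.2471 kPa

186.2471 kPa


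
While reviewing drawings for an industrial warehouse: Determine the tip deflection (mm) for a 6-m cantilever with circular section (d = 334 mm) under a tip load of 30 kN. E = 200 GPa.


I = pi * d^4 / 64 = pi * 334^4 / 64 = 610879802.01 mm^4
L = 6000.0 mm, P = 30000.0 N, E = 200000.0 MPa
delta = P * L^3 / (3 * E * I)
= 30000.0 * 6000.0^3 / (3 * 200000.0 * 610879802.01)
= 17.6794 mm

17.6794 mm


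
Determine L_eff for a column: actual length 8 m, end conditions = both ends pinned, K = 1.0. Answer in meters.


L_eff = K * L
= 1.0 * 8
= 8.0 m

8.0 m


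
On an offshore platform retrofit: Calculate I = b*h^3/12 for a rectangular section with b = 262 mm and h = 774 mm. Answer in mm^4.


I = b * h^3 / 12
= 262 * 774^3 / 12
= 262 * 463684824 / 12
= 10123785324.0 mm^4

10123785324.0 mm^4


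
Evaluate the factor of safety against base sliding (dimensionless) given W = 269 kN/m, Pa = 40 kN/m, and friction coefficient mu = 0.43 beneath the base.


Resisting force = mu * W = 0.43 * 269 = 115.67 kN/m
FOS = Resisting / Driving = 115.67 / 40
= 2.8918 (dimensionless)

2.8918 (dimensionless)


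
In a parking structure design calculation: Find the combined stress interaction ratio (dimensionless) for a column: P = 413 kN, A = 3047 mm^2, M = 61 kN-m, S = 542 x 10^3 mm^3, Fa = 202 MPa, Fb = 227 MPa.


f_a = P / A = 413000.0 / 3047 = 135.5432 MPa
f_b = M / S = 61000000.0 / 542000.0 = 112.5461 MPa
Ratio = f_a / Fa + f_b / Fb
= 135.5432 / 202 + 112.5461 / 227
= 1.1668 (dimensionless)

1.1668 (dimensionless)


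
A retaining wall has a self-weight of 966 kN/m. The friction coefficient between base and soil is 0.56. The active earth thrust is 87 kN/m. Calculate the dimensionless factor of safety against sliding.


Resisting force = mu * W = 0.56 * 966 = 540.96 kN/m
FOS = Resisting / Driving = 540.96 / 87
= 6.2179 (dimensionless)

6.2179 (dimensionless)


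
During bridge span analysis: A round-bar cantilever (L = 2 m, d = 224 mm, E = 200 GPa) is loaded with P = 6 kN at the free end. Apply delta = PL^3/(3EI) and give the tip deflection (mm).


I = pi * d^4 / 64 = pi * 224^4 / 64 = 123583921.54 mm^4
L = 2000.0 mm, P = 6000.0 N, E = 200000.0 MPa
delta = P * L^3 / (3 * E * I)
= 6000.0 * 2000.0^3 / (3 * 200000.0 * 123583921.54)
= 0.6473 mm

0.6473 mm


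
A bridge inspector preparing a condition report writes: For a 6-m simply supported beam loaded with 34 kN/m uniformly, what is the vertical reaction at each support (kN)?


Total load = w * L = 34 * 6 = 204 kN
By symmetry, each reaction R = total / 2 = 204 / 2 = 102.0 kN

102.0 kN


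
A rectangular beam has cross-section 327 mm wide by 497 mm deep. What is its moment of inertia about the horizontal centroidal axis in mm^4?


I = b * h^3 / 12
= 327 * 497^3 / 12
= 327 * 122763473 / 12
= 3345304639.25 mm^4

3345304639.25 mm^4


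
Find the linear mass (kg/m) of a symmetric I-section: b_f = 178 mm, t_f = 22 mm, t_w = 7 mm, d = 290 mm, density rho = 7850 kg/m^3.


A_flanges = 2 * 178 * 22 = 7832 mm^2
A_web = (290 - 2 * 22) * 7 = 1722 mm^2
A_total = 7832 + 1722 = 9554 mm^2 = 0.009554 m^2
Weight = rho * A = 7850 * 0.009554 = 74.9989 kg/m

74.9989 kg/m


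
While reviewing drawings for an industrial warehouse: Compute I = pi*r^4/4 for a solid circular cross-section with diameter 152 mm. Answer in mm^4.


r = d / 2 = 152 / 2 = 76.0 mm
I = pi * r^4 / 4 = pi * 76.0^4 / 4
= 26202591.76 mm^4

26202591.76 mm^4


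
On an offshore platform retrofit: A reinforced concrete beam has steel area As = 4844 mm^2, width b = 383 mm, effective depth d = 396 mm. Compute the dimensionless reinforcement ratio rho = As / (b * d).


rho = As / (b * d)
= 4844 / (383 * 396)
= 4844 / 151668
= 0.031938 (dimensionless)

0.031938 (dimensionless)


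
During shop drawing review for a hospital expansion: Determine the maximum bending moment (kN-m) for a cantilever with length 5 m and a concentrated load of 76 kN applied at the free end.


For a cantilever with a point load at the free end:
M_max = P * L = 76 * 5 = 380 kN-m

380 kN-m


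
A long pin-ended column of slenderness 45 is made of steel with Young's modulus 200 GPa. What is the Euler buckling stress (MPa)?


sigma_cr = pi^2 * E / lambda^2
= 9.8696 * 200000.0 / 45^2
= 9.8696 * 200000.0 / 2025
= 974.7757 MPa

974.7757 MPa


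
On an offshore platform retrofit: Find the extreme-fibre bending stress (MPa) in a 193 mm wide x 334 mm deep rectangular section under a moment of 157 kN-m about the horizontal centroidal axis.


I = b * h^3 / 12 = 193 * 334^3 / 12 = 599260239.33 mm^4
y = h / 2 = 334 / 2 = 167.0 mm
M = 157 kN-m = 157000000.0 N-mm
sigma = M * y / I = 157000000.0 * 167.0 / 599260239.33
= 43.75 MPa

43.75 MPa


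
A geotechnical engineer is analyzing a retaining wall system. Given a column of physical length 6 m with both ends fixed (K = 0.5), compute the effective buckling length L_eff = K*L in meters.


L_eff = K * L
= 0.5 * 6
= 3.0 m

3.0 m


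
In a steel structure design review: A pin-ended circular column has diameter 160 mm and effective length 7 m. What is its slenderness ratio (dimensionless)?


Radius of gyration r = d / 4 = 160 / 4 = 40.0 mm
L_eff = 7000.0 mm
Slenderness ratio = L / r = 7000.0 / 40.0 = 175.0 (dimensionless)

175.0 (dimensionless)


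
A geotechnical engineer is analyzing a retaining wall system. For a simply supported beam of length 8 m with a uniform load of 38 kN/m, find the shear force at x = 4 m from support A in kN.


R_A = w * L / 2 = 38 * 8 / 2 = 152.0 kN
V(x) = R_A - w * x = 152.0 - 38 * 4
= 0.0 kN

0.0 kN


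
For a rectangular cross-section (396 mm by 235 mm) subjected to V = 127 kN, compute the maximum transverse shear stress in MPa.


A = b * h = 396 * 235 = 93060 mm^2
V = 127 kN = 127000.0 N
tau_max = 1.5 * V / A = 1.5 * 127000.0 / 93060
= 2.0471 MPa

2.0471 MPa


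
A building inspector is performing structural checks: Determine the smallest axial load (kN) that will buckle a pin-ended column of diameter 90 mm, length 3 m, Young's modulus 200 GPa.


I = pi * d^4 / 64 = 3220623.34 mm^4
L = 3000.0 mm
P_cr = pi^2 * E * I / L^2
= 9.8696 * 200000.0 * 3220623.34 / 3000.0^2
= 706361.74 N = 706.3617 kN

706.3617 kN


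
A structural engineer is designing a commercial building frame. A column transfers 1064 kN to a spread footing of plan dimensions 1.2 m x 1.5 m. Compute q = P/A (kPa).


A = 1.2 * 1.5 = 1.8 m^2
q = P / A = 1064 / 1.8
= 591.1111 kPa

591.1111 kPa


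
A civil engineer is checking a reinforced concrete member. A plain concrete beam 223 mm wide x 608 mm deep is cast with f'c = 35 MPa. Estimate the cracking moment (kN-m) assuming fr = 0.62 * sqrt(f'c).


fr = 0.62 * sqrt(35) = 0.62 * 5.9161 = 3.668 MPa
I = 223 * 608^3 / 12 = 4176710314.67 mm^4
y_t = 304.0 mm
M_cr = fr * I / y_t = 3.668 * 4176710314.67 / 304.0 N-mm
= 50.3949 kN-m

50.3949 kN-m


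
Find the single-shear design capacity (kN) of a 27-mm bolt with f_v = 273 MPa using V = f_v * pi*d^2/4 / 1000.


A = pi * d^2 / 4 = pi * 27^2 / 4 = 572.5553 mm^2
V = f_v * A / 1000 = 273 * 572.5553 / 1000
= 156.3076 kN

156.3076 kN


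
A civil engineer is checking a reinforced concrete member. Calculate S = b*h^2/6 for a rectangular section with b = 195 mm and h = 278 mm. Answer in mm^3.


S = b * h^2 / 6
= 195 * 278^2 / 6
= 195 * 77284 / 6
= 2511730.0 mm^3

2511730.0 mm^3


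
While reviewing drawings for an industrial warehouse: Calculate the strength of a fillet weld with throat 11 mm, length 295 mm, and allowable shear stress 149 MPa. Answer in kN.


Strength = throat * length * allowable stress
= 11 * 295 * 149 N
= 483505 N
= 483.5 kN

483.5 kN


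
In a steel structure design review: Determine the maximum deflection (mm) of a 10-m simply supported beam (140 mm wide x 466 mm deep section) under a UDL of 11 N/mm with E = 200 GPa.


I = 140 * 466^3 / 12 = 1180604786.67 mm^4
L = 10000.0 mm, w = 11 N/mm, E = 200000.0 MPa
delta = 5 * w * L^4 / (384 * E * I)
= 5 * 11 * 10000.0^4 / (384 * 200000.0 * 1180604786.67)
= 6.0659 mm

6.0659 mm


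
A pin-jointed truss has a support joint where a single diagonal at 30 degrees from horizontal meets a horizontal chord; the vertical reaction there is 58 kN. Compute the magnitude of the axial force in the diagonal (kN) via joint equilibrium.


At the joint, only the diagonal has a vertical component, so vertical equilibrium gives:
F * sin(30) = 58
F = 58 / sin(30)
= 58 / 0.5
= 116.0 kN

116.0 kN


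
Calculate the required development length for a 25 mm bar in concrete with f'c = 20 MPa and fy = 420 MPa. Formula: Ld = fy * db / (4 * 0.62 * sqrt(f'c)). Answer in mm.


Ld = (fy * db) / (4 * 0.62 * sqrt(f'c))
= (420 * 25) / (4 * 0.62 * sqrt(20))
= 10500 / 11.0909
= 946.72 mm

946.72 mm


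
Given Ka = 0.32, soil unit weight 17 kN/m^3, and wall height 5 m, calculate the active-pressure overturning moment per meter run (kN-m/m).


Pa = 0.5 * Ka * gamma * H^2
= 0.5 * 0.32 * 17 * 5^2
= 68.0 kN/m
Arm = H / 3 = 5 / 3 = 1.6667 m
Mo = Pa * arm = Pa * H / 3 = 68.0 * 5 / 3 = 113.3333 kN-m/m

113.3333 kN-m/m


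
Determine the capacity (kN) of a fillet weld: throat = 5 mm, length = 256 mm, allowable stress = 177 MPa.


Strength = throat * length * allowable stress
= 5 * 256 * 177 N
= 226560 N
= 226.56 kN

226.56 kN


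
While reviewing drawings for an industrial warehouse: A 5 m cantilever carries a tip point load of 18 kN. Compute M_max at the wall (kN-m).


For a cantilever with a point load at the free end:
M_max = P * L = 18 * 5 = 90 kN-m

90 kN-m


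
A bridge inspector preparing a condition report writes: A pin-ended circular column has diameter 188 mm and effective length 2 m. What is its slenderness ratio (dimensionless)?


Radius of gyration r = d / 4 = 188 / 4 = 47.0 mm
L_eff = 2000.0 mm
Slenderness ratio = L / r = 2000.0 / 47.0 = 42.55 (dimensionless)

42.55 (dimensionless)


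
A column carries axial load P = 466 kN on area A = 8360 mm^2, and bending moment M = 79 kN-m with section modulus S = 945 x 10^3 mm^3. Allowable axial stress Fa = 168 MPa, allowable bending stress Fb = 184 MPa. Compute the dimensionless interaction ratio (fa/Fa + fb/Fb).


f_a = P / A = 466000.0 / 8360 = 55.7416 MPa
f_b = M / S = 79000000.0 / 945000.0 = 83.5979 MPa
Ratio = f_a / Fa + f_b / Fb
= 55.7416 / 168 + 83.5979 / 184
= 0.7861 (dimensionless)

0.7861 (dimensionless)


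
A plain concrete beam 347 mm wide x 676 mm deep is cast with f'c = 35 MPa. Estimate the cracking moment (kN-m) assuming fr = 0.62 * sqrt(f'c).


fr = 0.62 * sqrt(35) = 0.62 * 5.9161 = 3.668 MPa
I = 347 * 676^3 / 12 = 8932814522.67 mm^4
y_t = 338.0 mm
M_cr = fr * I / y_t = 3.668 * 8932814522.67 / 338.0 N-mm
= 96.9387 kN-m

96.9387 kN-m


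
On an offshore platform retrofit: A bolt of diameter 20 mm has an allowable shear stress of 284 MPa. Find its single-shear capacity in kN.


A = pi * d^2 / 4 = pi * 20^2 / 4 = 314.1593 mm^2
V = f_v * A / 1000 = 284 * 314.1593 / 1000
= 89.2212 kN

89.2212 kN


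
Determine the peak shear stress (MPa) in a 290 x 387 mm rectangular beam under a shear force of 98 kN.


A = b * h = 290 * 387 = 112230 mm^2
V = 98 kN = 98000.0 N
tau_max = 1.5 * V / A = 1.5 * 98000.0 / 112230
= 1.3098 MPa

1.3098 MPa


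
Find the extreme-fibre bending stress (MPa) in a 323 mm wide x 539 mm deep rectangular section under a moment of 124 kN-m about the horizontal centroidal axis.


I = b * h^3 / 12 = 323 * 539^3 / 12 = 4214902878.08 mm^4
y = h / 2 = 539 / 2 = 269.5 mm
M = 124 kN-m = 124000000.0 N-mm
sigma = M * y / I = 124000000.0 * 269.5 / 4214902878.08
= 7.93 MPa

7.93 MPa


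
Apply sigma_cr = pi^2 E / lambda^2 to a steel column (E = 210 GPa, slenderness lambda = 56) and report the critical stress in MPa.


sigma_cr = pi^2 * E / lambda^2
= 9.8696 * 210000.0 / 56^2
= 9.8696 * 210000.0 / 3136
= 660.911 MPa

660.911 MPa


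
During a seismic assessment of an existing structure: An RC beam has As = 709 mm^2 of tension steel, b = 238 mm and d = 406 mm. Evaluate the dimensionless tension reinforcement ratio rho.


rho = As / (b * d)
= 709 / (238 * 406)
= 709 / 96628
= 0.007337 (dimensionless)

0.007337 (dimensionless)


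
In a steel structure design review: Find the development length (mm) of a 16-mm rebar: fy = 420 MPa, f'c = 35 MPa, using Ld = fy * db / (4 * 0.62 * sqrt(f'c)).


Ld = (fy * db) / (4 * 0.62 * sqrt(f'c))
= (420 * 16) / (4 * 0.62 * sqrt(35))
= 6720 / 14.6719
= 458.02 mm

458.02 mm


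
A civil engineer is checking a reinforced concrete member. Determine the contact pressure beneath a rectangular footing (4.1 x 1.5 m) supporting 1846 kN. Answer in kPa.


A = 4.1 * 1.5 = 6.15 m^2
q = P / A = 1846 / 6.15
= 300.1626 kPa

300.1626 kPa


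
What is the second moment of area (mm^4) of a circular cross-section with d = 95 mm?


r = d / 2 = 95 / 2 = 47.5 mm
I = pi * r^4 / 4 = pi * 47.5^4 / 4
= 3998198.21 mm^4

3998198.21 mm^4


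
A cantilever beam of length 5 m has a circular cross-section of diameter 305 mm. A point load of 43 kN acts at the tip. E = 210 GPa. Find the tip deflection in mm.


I = pi * d^4 / 64 = pi * 305^4 / 64 = 424785081.72 mm^4
L = 5000.0 mm, P = 43000.0 N, E = 210000.0 MPa
delta = P * L^3 / (3 * E * I)
= 43000.0 * 5000.0^3 / (3 * 210000.0 * 424785081.72)
= 20.0849 mm

20.0849 mm


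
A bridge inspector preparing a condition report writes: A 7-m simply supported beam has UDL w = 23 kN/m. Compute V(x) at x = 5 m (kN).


R_A = w * L / 2 = 23 * 7 / 2 = 80.5 kN
V(x) = R_A - w * x = 80.5 - 23 * 5
= -34.5 kN

-34.5 kN


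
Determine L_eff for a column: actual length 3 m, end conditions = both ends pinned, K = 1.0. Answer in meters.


L_eff = K * L
= 1.0 * 3
= 3.0 m

3.0 m


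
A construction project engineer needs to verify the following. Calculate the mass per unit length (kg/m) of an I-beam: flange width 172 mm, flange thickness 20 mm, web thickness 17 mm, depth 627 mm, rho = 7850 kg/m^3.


A_flanges = 2 * 172 * 20 = 6880 mm^2
A_web = (627 - 2 * 20) * 17 = 9979 mm^2
A_total = 6880 + 9979 = 16859 mm^2 = 0.016859 m^2
Weight = rho * A = 7850 * 0.016859 = 132.3432 kg/m

132.3432 kg/m


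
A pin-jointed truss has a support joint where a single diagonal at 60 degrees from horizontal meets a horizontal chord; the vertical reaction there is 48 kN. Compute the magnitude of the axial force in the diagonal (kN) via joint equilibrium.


At the joint, only the diagonal has a vertical component, so vertical equilibrium gives:
F * sin(60) = 48
F = 48 / sin(60)
= 48 / 0.866025
= 55.43 kN

55.43 kN


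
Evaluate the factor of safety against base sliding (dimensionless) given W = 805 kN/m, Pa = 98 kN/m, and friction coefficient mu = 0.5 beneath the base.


Resisting force = mu * W = 0.5 * 805 = 402.5 kN/m
FOS = Resisting / Driving = 402.5 / 98
= 4.1071 (dimensionless)

4.1071 (dimensionless)


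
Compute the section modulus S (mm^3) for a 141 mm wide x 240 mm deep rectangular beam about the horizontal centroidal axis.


S = b * h^2 / 6
= 141 * 240^2 / 6
= 141 * 57600 / 6
= 1353600.0 mm^3

1353600.0 mm^3


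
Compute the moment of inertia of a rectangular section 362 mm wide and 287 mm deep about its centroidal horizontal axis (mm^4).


I = b * h^3 / 12
= 362 * 287^3 / 12
= 362 * 23639903 / 12
= 713137073.83 mm^4

713137073.83 mm^4


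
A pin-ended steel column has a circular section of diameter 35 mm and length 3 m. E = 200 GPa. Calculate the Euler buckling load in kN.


I = pi * d^4 / 64 = 73661.76 mm^4
L = 3000.0 mm
P_cr = pi^2 * E * I / L^2
= 9.8696 * 200000.0 * 73661.76 / 3000.0^2
= 16155.83 N = 16.1558 kN

16.1558 kN


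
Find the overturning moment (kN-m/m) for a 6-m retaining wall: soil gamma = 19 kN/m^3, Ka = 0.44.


Pa = 0.5 * Ka * gamma * H^2
= 0.5 * 0.44 * 19 * 6^2
= 150.48 kN/m
Arm = H / 3 = 6 / 3 = 2.0 m
Mo = Pa * arm = Pa * H / 3 = 150.48 * 6 / 3 = 300.96 kN-m/m

300.96 kN-m/m


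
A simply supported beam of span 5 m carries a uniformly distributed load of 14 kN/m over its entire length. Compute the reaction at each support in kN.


Total load = w * L = 14 * 5 = 70 kN
By symmetry, each reaction R = total / 2 = 70 / 2 = 35.0 kN

35.0 kN


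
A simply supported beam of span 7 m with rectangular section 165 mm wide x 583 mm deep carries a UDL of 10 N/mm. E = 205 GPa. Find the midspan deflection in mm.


I = 165 * 583^3 / 12 = 2724635196.25 mm^4
L = 7000.0 mm, w = 10 N/mm, E = 205000.0 MPa
delta = 5 * w * L^4 / (384 * E * I)
= 5 * 10 * 7000.0^4 / (384 * 205000.0 * 2724635196.25)
= 0.5597 mm

0.5597 mm


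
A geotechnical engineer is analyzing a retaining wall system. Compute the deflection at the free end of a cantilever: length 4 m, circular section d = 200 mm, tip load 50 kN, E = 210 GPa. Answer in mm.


I = pi * d^4 / 64 = pi * 200^4 / 64 = 78539816.34 mm^4
L = 4000.0 mm, P = 50000.0 N, E = 210000.0 MPa
delta = P * L^3 / (3 * E * I)
= 50000.0 * 4000.0^3 / (3 * 210000.0 * 78539816.34)
= 64.6725 mm

64.6725 mm


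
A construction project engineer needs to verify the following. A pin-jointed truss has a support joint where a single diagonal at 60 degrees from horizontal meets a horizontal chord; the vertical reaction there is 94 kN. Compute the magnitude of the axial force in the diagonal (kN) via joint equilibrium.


At the joint, only the diagonal has a vertical component, so vertical equilibrium gives:
F * sin(60) = 94
F = 94 / sin(60)
= 94 / 0.866025
= 108.54 kN

108.54 kN


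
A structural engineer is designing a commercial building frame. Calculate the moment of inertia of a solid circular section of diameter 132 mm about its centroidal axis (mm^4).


r = d / 2 = 132 / 2 = 66.0 mm
I = pi * r^4 / 4 = pi * 66.0^4 / 4
= 14902722.81 mm^4

14902722.81 mm^4


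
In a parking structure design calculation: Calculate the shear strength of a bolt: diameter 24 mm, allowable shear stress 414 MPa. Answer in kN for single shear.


A = pi * d^2 / 4 = pi * 24^2 / 4 = 452.3893 mm^2
V = f_v * A / 1000 = 414 * 452.3893 / 1000
= 187.2892 kN

187.2892 kN


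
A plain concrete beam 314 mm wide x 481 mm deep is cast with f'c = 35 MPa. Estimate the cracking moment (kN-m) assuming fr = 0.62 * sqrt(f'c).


fr = 0.62 * sqrt(35) = 0.62 * 5.9161 = 3.668 MPa
I = 314 * 481^3 / 12 = 2911948106.17 mm^4
y_t = 240.5 mm
M_cr = fr * I / y_t = 3.668 * 2911948106.17 / 240.5 N-mm
= 44.4114 kN-m

44.4114 kN-m


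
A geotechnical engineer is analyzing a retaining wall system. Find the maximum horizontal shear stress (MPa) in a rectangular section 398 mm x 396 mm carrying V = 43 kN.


A = b * h = 398 * 396 = 157608 mm^2
V = 43 kN = 43000.0 N
tau_max = 1.5 * V / A = 1.5 * 43000.0 / 157608
= 0.4092 MPa

0.4092 MPa


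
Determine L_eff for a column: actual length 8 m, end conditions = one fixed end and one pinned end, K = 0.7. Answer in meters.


L_eff = K * L
= 0.7 * 8
= 5.6 m

5.6 m


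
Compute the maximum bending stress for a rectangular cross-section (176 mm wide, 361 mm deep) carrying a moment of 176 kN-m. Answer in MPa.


I = b * h^3 / 12 = 176 * 361^3 / 12 = 690006254.67 mm^4
y = h / 2 = 361 / 2 = 180.5 mm
M = 176 kN-m = 176000000.0 N-mm
sigma = M * y / I = 176000000.0 * 180.5 / 690006254.67
= 46.04 MPa

46.04 MPa


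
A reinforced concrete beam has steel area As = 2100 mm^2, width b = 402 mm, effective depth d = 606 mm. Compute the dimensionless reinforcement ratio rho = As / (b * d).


rho = As / (b * d)
= 2100 / (402 * 606)
= 2100 / 243612
= 0.00862 (dimensionless)

0.00862 (dimensionless)


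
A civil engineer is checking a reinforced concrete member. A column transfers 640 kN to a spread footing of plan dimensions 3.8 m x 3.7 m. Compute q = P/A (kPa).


A = 3.8 * 3.7 = 14.06 m^2
q = P / A = 640 / 14.06
= 45.5192 kPa

45.5192 kPa


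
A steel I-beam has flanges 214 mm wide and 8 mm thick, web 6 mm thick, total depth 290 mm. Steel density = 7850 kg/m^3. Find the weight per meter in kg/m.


A_flanges = 2 * 214 * 8 = 3424 mm^2
A_web = (290 - 2 * 8) * 6 = 1644 mm^2
A_total = 3424 + 1644 = 5068 mm^2 = 0.005068 m^2
Weight = rho * A = 7850 * 0.005068 = 39.7838 kg/m

39.7838 kg/m


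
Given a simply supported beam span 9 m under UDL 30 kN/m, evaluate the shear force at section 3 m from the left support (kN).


R_A = w * L / 2 = 30 * 9 / 2 = 135.0 kN
V(x) = R_A - w * x = 135.0 - 30 * 3
= 45.0 kN

45.0 kN


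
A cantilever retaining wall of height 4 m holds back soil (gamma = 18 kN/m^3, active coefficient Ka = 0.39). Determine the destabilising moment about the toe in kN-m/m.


Pa = 0.5 * Ka * gamma * H^2
= 0.5 * 0.39 * 18 * 4^2
= 56.16 kN/m
Arm = H / 3 = 4 / 3 = 1.3333 m
Mo = Pa * arm = Pa * H / 3 = 56.16 * 4 / 3 = 74.88 kN-m/m

74.88 kN-m/m


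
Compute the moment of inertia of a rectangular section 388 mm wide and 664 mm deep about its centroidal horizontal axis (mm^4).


I = b * h^3 / 12
= 388 * 664^3 / 12
= 388 * 292754944 / 12
= 9465743189.33 mm^4

9465743189.33 mm^4


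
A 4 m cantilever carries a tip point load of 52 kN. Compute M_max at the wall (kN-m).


For a cantilever with a point load at the free end:
M_max = P * L = 52 * 4 = 208 kN-m

208 kN-m


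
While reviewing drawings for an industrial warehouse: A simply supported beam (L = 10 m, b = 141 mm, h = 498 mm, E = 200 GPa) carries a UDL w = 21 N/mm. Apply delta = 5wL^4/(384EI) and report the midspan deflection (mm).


I = 141 * 498^3 / 12 = 1451195406.0 mm^4
L = 10000.0 mm, w = 21 N/mm, E = 200000.0 MPa
delta = 5 * w * L^4 / (384 * E * I)
= 5 * 21 * 10000.0^4 / (384 * 200000.0 * 1451195406.0)
= 9.4211 mm

9.4211 mm


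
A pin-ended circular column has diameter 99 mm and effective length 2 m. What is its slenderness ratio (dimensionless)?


Radius of gyration r = d / 4 = 99 / 4 = 24.75 mm
L_eff = 2000.0 mm
Slenderness ratio = L / r = 2000.0 / 24.75 = 80.81 (dimensionless)

80.81 (dimensionless)


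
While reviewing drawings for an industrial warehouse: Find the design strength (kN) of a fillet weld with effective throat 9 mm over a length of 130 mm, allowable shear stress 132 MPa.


Strength = throat * length * allowable stress
= 9 * 130 * 132 N
= 154440 N
= 154.44 kN

154.44 kN


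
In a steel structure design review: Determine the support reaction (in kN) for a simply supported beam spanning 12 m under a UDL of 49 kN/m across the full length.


Total load = w * L = 49 * 12 = 588 kN
By symmetry, each reaction R = total / 2 = 588 / 2 = 294.0 kN

294.0 kN


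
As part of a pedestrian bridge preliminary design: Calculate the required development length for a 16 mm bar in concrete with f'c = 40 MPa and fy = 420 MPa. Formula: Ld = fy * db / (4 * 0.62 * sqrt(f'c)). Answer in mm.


Ld = (fy * db) / (4 * 0.62 * sqrt(f'c))
= (420 * 16) / (4 * 0.62 * sqrt(40))
= 6720 / 15.6849
= 428.44 mm

428.44 mm


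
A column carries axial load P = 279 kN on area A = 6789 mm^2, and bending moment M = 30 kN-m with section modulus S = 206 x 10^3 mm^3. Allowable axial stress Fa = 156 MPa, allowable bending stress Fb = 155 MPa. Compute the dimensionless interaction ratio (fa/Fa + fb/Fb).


f_a = P / A = 279000.0 / 6789 = 41.0959 MPa
f_b = M / S = 30000000.0 / 206000.0 = 145.6311 MPa
Ratio = f_a / Fa + f_b / Fb
= 41.0959 / 156 + 145.6311 / 155
= 1.203 (dimensionless)

1.203 (dimensionless)


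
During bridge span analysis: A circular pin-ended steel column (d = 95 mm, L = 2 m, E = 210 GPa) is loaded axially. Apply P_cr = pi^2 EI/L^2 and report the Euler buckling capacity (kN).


I = pi * d^4 / 64 = 3998198.21 mm^4
L = 2000.0 mm
P_cr = pi^2 * E * I / L^2
= 9.8696 * 210000.0 * 3998198.21 / 2000.0^2
= 2071683.32 N = 2071.6833 kN

2071.6833 kN


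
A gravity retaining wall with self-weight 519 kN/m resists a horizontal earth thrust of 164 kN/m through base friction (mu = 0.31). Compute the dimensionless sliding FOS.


Resisting force = mu * W = 0.31 * 519 = 160.89 kN/m
FOS = Resisting / Driving = 160.89 / 164
= 0.981 (dimensionless)

0.981 (dimensionless)


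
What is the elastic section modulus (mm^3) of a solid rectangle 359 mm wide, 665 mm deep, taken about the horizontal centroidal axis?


S = b * h^2 / 6
= 359 * 665^2 / 6
= 359 * 442225 / 6
= 26459795.83 mm^3

26459795.83 mm^3


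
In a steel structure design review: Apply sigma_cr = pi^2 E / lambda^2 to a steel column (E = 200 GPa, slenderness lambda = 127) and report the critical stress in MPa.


sigma_cr = pi^2 * E / lambda^2
= 9.8696 * 200000.0 / 127^2
= 9.8696 * 200000.0 / 16129
= 122.3833 MPa

122.3833 MPa


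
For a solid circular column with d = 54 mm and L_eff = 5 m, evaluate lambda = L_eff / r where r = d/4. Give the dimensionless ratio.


Radius of gyration r = d / 4 = 54 / 4 = 13.5 mm
L_eff = 5000.0 mm
Slenderness ratio = L / r = 5000.0 / 13.5 = 370.37 (dimensionless)

370.37 (dimensionless)


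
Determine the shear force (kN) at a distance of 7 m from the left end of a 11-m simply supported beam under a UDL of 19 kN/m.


R_A = w * L / 2 = 19 * 11 / 2 = 104.5 kN
V(x) = R_A - w * x = 104.5 - 19 * 7
= -28.5 kN

-28.5 kN


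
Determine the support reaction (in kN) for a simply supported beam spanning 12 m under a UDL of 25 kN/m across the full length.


Total load = w * L = 25 * 12 = 300 kN
By symmetry, each reaction R = total / 2 = 300 / 2 = 150.0 kN

150.0 kN


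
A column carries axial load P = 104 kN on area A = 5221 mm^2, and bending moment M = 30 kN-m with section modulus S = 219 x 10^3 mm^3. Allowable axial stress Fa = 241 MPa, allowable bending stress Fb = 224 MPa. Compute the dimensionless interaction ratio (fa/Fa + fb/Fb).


f_a = P / A = 104000.0 / 5221 = 19.9196 MPa
f_b = M / S = 30000000.0 / 219000.0 = 136.9863 MPa
Ratio = f_a / Fa + f_b / Fb
= 19.9196 / 241 + 136.9863 / 224
= 0.6942 (dimensionless)

0.6942 (dimensionless)


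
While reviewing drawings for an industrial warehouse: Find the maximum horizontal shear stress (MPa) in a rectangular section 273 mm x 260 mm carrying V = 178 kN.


A = b * h = 273 * 260 = 70980 mm^2
V = 178 kN = 178000.0 N
tau_max = 1.5 * V / A = 1.5 * 178000.0 / 70980
= 3.7616 MPa

3.7616 MPa


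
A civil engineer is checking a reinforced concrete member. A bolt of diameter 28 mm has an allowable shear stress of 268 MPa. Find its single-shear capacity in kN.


A = pi * d^2 / 4 = pi * 28^2 / 4 = 615.7522 mm^2
V = f_v * A / 1000 = 268 * 615.7522 / 1000
= 165.0216 kN

165.0216 kN


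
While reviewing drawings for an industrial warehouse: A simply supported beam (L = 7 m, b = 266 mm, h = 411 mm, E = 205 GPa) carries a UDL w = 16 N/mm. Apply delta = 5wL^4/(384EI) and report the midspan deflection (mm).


I = 266 * 411^3 / 12 = 1538954770.5 mm^4
L = 7000.0 mm, w = 16 N/mm, E = 205000.0 MPa
delta = 5 * w * L^4 / (384 * E * I)
= 5 * 16 * 7000.0^4 / (384 * 205000.0 * 1538954770.5)
= 1.5855 mm

1.5855 mm


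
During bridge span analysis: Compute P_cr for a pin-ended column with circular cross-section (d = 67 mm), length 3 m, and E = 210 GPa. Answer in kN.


I = pi * d^4 / 64 = 989165.84 mm^4
L = 3000.0 mm
P_cr = pi^2 * E * I / L^2
= 9.8696 * 210000.0 * 989165.84 / 3000.0^2
= 227795.76 N = 227.7958 kN

227.7958 kN


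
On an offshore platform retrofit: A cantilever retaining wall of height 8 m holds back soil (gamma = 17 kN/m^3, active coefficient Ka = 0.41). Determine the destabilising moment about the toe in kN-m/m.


Pa = 0.5 * Ka * gamma * H^2
= 0.5 * 0.41 * 17 * 8^2
= 223.04 kN/m
Arm = H / 3 = 8 / 3 = 2.6667 m
Mo = Pa * arm = Pa * H / 3 = 223.04 * 8 / 3 = 594.7733 kN-m/m

594.7733 kN-m/m
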